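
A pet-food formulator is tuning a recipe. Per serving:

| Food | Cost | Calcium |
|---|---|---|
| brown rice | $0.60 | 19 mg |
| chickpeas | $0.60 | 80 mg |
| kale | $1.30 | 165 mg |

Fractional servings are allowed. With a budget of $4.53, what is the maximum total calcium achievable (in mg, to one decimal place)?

Calcium per dollar: chickpeas 133.3, kale 126.9, brown rice 31.67.
With no serving limits, spend the whole cost allowance on chickpeas: $4.53 / $0.60 × 80 mg = 604.0 mg.

604.0 mg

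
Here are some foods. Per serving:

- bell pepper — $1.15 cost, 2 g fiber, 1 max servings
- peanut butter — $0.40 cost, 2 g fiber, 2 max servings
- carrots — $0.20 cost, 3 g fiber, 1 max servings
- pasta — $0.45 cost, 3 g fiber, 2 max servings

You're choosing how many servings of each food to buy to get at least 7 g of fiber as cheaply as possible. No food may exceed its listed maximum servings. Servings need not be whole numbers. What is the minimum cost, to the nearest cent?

$0.80

Cost per g of fiber: carrots $0.0667, pasta $0.1500, peanut butter $0.2000, bell pepper $0.5750.
Take 1 serving of carrots: +3.0 g fiber for $0.20 (total $0.20, still need 4.0 g).
Take 1.333 servings of pasta: +4.0 g fiber for $0.60 (total $0.80, still need 0.0 g).
Filling from the cheapest source first is optimal under one linear minimum: $0.80.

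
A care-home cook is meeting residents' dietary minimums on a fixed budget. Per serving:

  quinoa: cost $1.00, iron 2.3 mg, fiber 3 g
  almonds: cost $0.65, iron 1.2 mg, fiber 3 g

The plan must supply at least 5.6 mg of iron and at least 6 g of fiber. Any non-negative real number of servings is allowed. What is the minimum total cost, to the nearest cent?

The cheapest plan sits at a corner of the feasible region — with two constraints it uses at most two foods.
quinoa only: max(5.6/2.3, 6/3) = 2.435 servings → $2.43.
almonds only: max(5.6/1.2, 6/3) = 4.667 servings → $3.03.
quinoa + almonds: intersection lies outside the first quadrant.
Cheapest feasible corner: $2.43.

$2.43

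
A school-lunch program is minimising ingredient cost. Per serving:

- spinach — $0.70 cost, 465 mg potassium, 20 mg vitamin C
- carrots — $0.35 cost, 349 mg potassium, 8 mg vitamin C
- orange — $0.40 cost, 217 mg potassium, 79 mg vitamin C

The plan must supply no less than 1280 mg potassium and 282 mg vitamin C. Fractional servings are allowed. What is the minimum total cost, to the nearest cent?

$1.91

For a min-cost LP with two ≥-constraints, a basic feasible solution has at most two positive variables.
spinach only: max(1280/465, 282/20) = 14.1 servings → $9.87.
carrots only: max(1280/349, 282/8) = 35.25 servings → $12.34.
orange only: max(1280/217, 282/79) = 5.899 servings → $2.36.
spinach + carrots: intersection lies outside the first quadrant.
spinach + orange with both tight: 1.232 servings and 3.258 servings → $2.17.
carrots + orange with both tight: 1.545 servings and 3.413 servings → $1.91.
The minimum over all feasible corners is $1.91.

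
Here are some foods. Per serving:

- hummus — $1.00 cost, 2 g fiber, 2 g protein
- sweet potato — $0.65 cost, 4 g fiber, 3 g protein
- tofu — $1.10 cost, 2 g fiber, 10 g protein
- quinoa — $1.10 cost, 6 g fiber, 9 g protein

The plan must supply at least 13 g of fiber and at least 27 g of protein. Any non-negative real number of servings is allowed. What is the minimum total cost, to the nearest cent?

$3.17

Compare the cost at each extreme point of the feasible region.
hummus only: max(13/2, 27/2) = 13.5 servings → $13.50.
sweet potato only: max(13/4, 27/3) = 9 servings → $5.85.
tofu only: max(13/2, 27/10) = 6.5 servings → $7.15.
quinoa only: max(13/6, 27/9) = 3 servings → $3.30.
hummus + sweet potato with both targets exact would need a negative amount; discard.
hummus + tofu with both tight: 4.75 servings and 1.75 servings → $6.67.
hummus + quinoa: intersection lies outside the first quadrant.
sweet potato + tofu with both tight: 2.235 servings and 2.029 servings → $3.69.
sweet potato + quinoa: the both-tight solution has a negative serving — not a feasible corner.
tofu + quinoa with both tight: 1.071 servings and 1.81 servings → $3.17.
So the least-cost plan costs $3.17.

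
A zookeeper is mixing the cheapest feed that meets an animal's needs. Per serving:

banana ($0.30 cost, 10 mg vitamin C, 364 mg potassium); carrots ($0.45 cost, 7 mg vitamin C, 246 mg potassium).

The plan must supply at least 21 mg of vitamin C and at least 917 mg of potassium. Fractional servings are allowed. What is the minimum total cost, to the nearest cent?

$0.76

banana only: max(21/10, 917/364) = 2.519 servings → $0.76.
carrots only: max(21/7, 917/246) = 3.728 servings → $1.68.
banana + carrots: intersection lies outside the first quadrant.
The minimum over all feasible corners is $0.76.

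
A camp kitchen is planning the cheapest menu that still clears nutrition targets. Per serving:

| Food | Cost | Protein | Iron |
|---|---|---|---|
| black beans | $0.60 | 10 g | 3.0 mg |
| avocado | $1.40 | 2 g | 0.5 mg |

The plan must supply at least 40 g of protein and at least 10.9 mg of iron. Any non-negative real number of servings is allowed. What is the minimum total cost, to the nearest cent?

Minimising a linear cost over {protein ≥ 40, iron ≥ 10.9, servings ≥ 0} — the optimum is at a vertex, using one or two foods.
black beans only: max(40/10, 10.9/3.0) = 4 servings → $2.40.
avocado only: max(40/2, 10.9/0.5) = 21.8 servings → $30.52.
black beans + avocado with both tight: 1.8 servings and 11 servings → $16.48.
Cheapest feasible corner: $2.40.

$2.40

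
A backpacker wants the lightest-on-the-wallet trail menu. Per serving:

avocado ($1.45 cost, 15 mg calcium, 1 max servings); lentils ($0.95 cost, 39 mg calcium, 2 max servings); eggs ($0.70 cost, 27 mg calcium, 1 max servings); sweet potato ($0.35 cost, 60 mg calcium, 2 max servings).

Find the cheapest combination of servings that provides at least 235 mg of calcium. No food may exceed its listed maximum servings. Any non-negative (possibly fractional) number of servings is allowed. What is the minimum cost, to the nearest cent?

Cost per mg of calcium: sweet potato $0.0058, lentils $0.0244, eggs $0.0259, avocado $0.0967.
Take 2 servings of sweet potato: +120.0 mg calcium for $0.70 (total $0.70, still need 115.0 mg).
Take 2 servings of lentils: +78.0 mg calcium for $1.90 (total $2.60, still need 37.0 mg).
Take 1 serving of eggs: +27.0 mg calcium for $0.70 (total $3.30, still need 10.0 mg).
Take 0.6667 servings of avocado: +10.0 mg calcium for $0.97 (total $4.27, still need 0.0 mg).
Filling from the cheapest source first is optimal under one linear minimum: $4.27.

$4.27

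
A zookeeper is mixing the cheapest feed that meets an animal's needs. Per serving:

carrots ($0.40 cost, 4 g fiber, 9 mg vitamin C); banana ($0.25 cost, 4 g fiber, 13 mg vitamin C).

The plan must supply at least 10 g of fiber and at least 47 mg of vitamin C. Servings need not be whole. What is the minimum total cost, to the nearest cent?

Two binding constraints pin down two serving amounts, so the optimal mix uses at most two foods. The candidates are each food alone (scaled to the tighter of fiber/vitamin C) and each pair with both constraints tight.
carrots only: max(10/4, 47/9) = 5.222 servings → $2.09.
banana only: max(10/4, 47/13) = 3.615 servings → $0.90.
carrots + banana with both targets exact would need a negative amount; discard.
The minimum over all feasible corners is $0.90.

$0.90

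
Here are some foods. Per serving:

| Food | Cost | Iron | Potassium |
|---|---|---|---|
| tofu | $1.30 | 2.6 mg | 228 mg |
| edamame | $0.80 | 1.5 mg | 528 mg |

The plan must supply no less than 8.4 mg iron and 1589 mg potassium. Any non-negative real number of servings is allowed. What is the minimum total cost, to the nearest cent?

$4.31

The cheapest plan sits at a corner of the feasible region — with two constraints it uses at most two foods.
tofu only: max(8.4/2.6, 1589/228) = 6.969 servings → $9.06.
edamame only: max(8.4/1.5, 1589/528) = 5.6 servings → $4.48.
tofu + edamame with both tight: 1.99 servings and 2.15 servings → $4.31.
So the least-cost plan costs $4.31.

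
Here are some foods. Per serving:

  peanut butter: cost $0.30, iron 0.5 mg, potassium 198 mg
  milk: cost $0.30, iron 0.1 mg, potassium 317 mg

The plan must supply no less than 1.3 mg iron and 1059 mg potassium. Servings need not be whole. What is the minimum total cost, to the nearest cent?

$1.25

For a min-cost LP with two ≥-constraints, a basic feasible solution has at most two positive variables.
peanut butter only: max(1.3/0.5, 1059/198) = 5.348 servings → $1.60.
milk only: max(1.3/0.1, 1059/317) = 13 servings → $3.90.
peanut butter + milk with both tight: 2.208 servings and 1.962 servings → $1.25.
Cheapest feasible corner: $1.25.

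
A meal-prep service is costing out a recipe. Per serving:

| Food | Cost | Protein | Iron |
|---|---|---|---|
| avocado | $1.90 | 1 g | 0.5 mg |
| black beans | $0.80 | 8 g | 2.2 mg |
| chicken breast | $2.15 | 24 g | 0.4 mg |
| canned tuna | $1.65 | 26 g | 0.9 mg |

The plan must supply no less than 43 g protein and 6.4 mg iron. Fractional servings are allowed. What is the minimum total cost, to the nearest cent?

$3.48

The cheapest plan sits at a corner of the feasible region — with two constraints it uses at most two foods.
avocado only: max(43/1, 6.4/0.5) = 43 servings → $81.70.
black beans only: max(43/8, 6.4/2.2) = 5.375 servings → $4.30.
chicken breast only: max(43/24, 6.4/0.4) = 16 servings → $34.40.
canned tuna only: max(43/26, 6.4/0.9) = 7.111 servings → $11.73.
avocado + black beans: intersection lies outside the first quadrant.
avocado + chicken breast with both tight: 11.76 servings and 1.302 servings → $25.14.
avocado + canned tuna with both tight: 10.55 servings and 1.248 servings → $22.11.
black beans + chicken breast with both tight: 2.75 servings and 0.875 servings → $4.08.
black beans + canned tuna with both tight: 2.554 servings and 0.868 servings → $3.48.
chicken breast + canned tuna: the both-tight solution has a negative serving — not a feasible corner.
So the least-cost plan costs $3.48.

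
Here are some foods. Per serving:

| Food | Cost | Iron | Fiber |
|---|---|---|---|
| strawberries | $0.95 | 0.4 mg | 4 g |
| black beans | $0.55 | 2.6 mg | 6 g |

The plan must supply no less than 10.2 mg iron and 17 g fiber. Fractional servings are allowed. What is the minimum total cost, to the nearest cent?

$2.16

An LP optimum is at a vertex; with two nutrient constraints at most two foods are used. Check each candidate.
strawberries only: max(10.2/0.4, 17/4) = 25.5 servings → $24.23.
black beans only: max(10.2/2.6, 17/6) = 3.923 servings → $2.16.
strawberries + black beans with both targets exact would need a negative amount; discard.
Cheapest feasible corner: $2.16.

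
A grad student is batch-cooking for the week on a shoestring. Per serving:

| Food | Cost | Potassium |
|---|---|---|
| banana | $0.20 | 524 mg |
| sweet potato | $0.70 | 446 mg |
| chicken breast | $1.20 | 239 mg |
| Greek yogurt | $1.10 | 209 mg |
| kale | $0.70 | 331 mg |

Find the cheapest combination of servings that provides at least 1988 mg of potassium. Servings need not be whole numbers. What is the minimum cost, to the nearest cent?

$0.76

Cost per mg of potassium: banana $0.0004, sweet potato $0.0016, kale $0.0021, chicken breast $0.0050, Greek yogurt $0.0053.
With no serving limits, use only banana: 1988 mg / 524 mg = 3.794 servings × $0.20 = $0.76.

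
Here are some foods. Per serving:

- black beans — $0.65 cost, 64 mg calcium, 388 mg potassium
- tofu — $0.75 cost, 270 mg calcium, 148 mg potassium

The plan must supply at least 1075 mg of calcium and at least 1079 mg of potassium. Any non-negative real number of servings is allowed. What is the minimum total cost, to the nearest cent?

$3.64

Two binding constraints pin down two serving amounts, so the optimal mix uses at most two foods. The candidates are each food alone (scaled to the tighter of calcium/potassium) and each pair with both constraints tight.
black beans only: max(1075/64, 1079/388) = 16.8 servings → $10.92.
tofu only: max(1075/270, 1079/148) = 7.291 servings → $5.47.
black beans + tofu with both tight: 1.388 servings and 3.653 servings → $3.64.
Cheapest feasible corner: $3.64.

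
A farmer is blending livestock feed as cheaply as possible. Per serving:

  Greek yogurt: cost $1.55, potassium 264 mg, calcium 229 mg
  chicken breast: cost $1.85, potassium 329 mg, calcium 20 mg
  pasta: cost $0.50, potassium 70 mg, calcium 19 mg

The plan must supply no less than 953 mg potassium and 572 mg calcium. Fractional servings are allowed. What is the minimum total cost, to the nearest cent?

This is a tiny linear program; its minimum lies at a vertex of the feasible set. List the vertices and price them.
Greek yogurt only: max(953/264, 572/229) = 3.61 servings → $5.60.
chicken breast only: max(953/329, 572/20) = 28.6 servings → $52.91.
pasta only: max(953/70, 572/19) = 30.11 servings → $15.05.
Greek yogurt + chicken breast with both tight: 2.414 servings and 0.9596 servings → $5.52.
Greek yogurt + pasta with both tight: 1.991 servings and 6.104 servings → $6.14.
chicken breast + pasta: the both-tight solution has a negative serving — not a feasible corner.
Cheapest feasible corner: $5.52.

$5.52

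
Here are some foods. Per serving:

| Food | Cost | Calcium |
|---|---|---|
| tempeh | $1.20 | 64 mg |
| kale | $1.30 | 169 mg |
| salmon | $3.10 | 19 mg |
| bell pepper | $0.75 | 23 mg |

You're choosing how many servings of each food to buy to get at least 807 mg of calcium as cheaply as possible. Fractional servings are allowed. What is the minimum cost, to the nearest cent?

Cost per mg of calcium: kale $0.0077, tempeh $0.0187, bell pepper $0.0326, salmon $0.1632.
With no serving limits, use only kale: 807 mg / 169 mg = 4.775 servings × $1.30 = $6.21.

$6.21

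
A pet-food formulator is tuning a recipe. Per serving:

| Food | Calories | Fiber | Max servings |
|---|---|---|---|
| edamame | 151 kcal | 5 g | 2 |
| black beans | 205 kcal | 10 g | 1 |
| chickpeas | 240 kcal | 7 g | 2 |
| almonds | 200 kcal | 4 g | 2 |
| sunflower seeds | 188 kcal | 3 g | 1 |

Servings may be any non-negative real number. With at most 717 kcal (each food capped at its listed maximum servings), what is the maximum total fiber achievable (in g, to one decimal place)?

26.1 g

Fiber per kcal: black beans 0.04878, edamame 0.03311, chickpeas 0.02917, almonds 0.02, sunflower seeds 0.01596.
Take 1 serving of black beans: uses 205 kcal, +10.0 g fiber (running total 10.0 g).
Take 2 servings of edamame: uses 302 kcal, +10.0 g fiber (running total 20.0 g).
Take 0.875 servings of chickpeas: uses 210 kcal, +6.1 g fiber (running total 26.1 g).
Greedy by best ratio exhausts the calories allowance optimally: 26.1 g.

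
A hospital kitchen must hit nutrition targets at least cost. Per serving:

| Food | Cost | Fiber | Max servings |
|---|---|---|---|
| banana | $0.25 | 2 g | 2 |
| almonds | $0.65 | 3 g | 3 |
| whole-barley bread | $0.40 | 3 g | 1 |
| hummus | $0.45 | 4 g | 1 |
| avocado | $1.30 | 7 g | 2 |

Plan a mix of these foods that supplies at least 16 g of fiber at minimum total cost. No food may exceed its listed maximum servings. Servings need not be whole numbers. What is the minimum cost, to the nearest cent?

$2.28

Cost per g of fiber: hummus $0.1125, banana $0.1250, whole-barley bread $0.1333, avocado $0.1857, almonds $0.2167.
Take 1 serving of hummus: +4.0 g fiber for $0.45 (total $0.45, still need 12.0 g).
Take 2 servings of banana: +4.0 g fiber for $0.50 (total $0.95, still need 8.0 g).
Take 1 serving of whole-barley bread: +3.0 g fiber for $0.40 (total $1.35, still need 5.0 g).
Take 0.7143 servings of avocado: +5.0 g fiber for $0.93 (total $2.28, still need 0.0 g).
Greedy by cheapest-per-g is optimal for a single linear constraint, so the minimum cost is $2.28.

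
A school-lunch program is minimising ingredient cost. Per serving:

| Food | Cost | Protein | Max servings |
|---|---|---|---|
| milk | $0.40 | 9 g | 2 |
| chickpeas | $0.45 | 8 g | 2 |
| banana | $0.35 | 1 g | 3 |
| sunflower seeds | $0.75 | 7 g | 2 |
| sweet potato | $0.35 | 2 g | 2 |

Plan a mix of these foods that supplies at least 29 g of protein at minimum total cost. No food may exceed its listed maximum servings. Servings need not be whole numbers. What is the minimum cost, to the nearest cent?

Cost per g of protein: milk $0.0444, chickpeas $0.0563, sunflower seeds $0.1071, sweet potato $0.1750, banana $0.3500.
Take 2 servings of milk: +18.0 g protein for $0.80 (total $0.80, still need 11.0 g).
Take 1.375 servings of chickpeas: +11.0 g protein for $0.62 (total $1.42, still need 0.0 g).
Filling from the cheapest source first is optimal under one linear minimum: $1.42.

$1.42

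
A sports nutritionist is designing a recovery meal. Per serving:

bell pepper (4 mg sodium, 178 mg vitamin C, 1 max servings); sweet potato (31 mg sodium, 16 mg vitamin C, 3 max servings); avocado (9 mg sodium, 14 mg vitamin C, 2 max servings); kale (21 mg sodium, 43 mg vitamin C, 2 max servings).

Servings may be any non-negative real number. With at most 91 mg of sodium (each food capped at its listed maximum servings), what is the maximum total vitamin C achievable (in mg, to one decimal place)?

Vitamin C per mg sodium: bell pepper 44.5, kale 2.048, avocado 1.556, sweet potato 0.5161.
Take 1 serving of bell pepper: uses 4 mg sodium, +178.0 mg vitamin C (running total 178.0 mg).
Take 2 servings of kale: uses 42 mg sodium, +86.0 mg vitamin C (running total 264.0 mg).
Take 2 servings of avocado: uses 18 mg sodium, +28.0 mg vitamin C (running total 292.0 mg).
Take 0.871 servings of sweet potato: uses 27 mg sodium, +13.9 mg vitamin C (running total 305.9 mg).
Filling greedily by vitamin C-per-mg sodium is optimal for one linear limit, giving 305.9 mg.

305.9 mg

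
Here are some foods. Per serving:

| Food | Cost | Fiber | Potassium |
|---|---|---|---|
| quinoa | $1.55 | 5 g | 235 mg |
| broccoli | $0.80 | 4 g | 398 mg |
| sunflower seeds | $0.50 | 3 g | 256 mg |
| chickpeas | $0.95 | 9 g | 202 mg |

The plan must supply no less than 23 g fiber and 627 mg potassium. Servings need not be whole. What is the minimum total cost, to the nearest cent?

At the optimum either one food covers both requirements or two foods hit both targets exactly; no other combination can be cheaper.
quinoa only: max(23/5, 627/235) = 4.6 servings → $7.13.
broccoli only: max(23/4, 627/398) = 5.75 servings → $4.60.
sunflower seeds only: max(23/3, 627/256) = 7.667 servings → $3.83.
chickpeas only: max(23/9, 627/202) = 3.104 servings → $2.95.
quinoa + broccoli: intersection lies outside the first quadrant.
quinoa + sunflower seeds with both targets exact would need a negative amount; discard.
quinoa + chickpeas with both tight: 0.9023 servings and 2.054 servings → $3.35.
broccoli + sunflower seeds: the both-tight solution has a negative serving — not a feasible corner.
broccoli + chickpeas with both tight: 0.3594 servings and 2.396 servings → $2.56.
sunflower seeds + chickpeas with both tight: 0.5872 servings and 2.36 servings → $2.54.
So the least-cost plan costs $2.54.

$2.54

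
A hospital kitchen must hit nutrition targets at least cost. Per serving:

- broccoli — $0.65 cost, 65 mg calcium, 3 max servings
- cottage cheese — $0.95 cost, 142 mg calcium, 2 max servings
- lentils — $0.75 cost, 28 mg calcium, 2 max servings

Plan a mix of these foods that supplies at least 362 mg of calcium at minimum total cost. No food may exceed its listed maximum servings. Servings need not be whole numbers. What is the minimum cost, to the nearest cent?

Cost per mg of calcium: cottage cheese $0.0067, broccoli $0.0100, lentils $0.0268.
Take 2 servings of cottage cheese: +284.0 mg calcium for $1.90 (total $1.90, still need 78.0 mg).
Take 1.2 servings of broccoli: +78.0 mg calcium for $0.78 (total $2.68, still need 0.0 mg).
Greedy by cheapest-per-mg is optimal for a single linear constraint, so the minimum cost is $2.68.

$2.68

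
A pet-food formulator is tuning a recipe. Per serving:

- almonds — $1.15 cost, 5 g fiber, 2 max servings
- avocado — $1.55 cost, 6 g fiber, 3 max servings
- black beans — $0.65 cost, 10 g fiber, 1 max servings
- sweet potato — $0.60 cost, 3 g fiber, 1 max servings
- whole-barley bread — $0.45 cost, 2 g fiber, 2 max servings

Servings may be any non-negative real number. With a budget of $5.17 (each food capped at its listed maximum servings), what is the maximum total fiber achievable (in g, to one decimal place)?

29.8 g

Fiber per dollar: black beans 15.38, sweet potato 5, whole-barley bread 4.444, almonds 4.348, avocado 3.871.
Take 1 serving of black beans: spends $0.65, +10.0 g fiber (running total 10.0 g).
Take 1 serving of sweet potato: spends $0.60, +3.0 g fiber (running total 13.0 g).
Take 2 servings of whole-barley bread: spends $0.90, +4.0 g fiber (running total 17.0 g).
Take 2 servings of almonds: spends $2.30, +10.0 g fiber (running total 27.0 g).
Take 0.4645 servings of avocado: spends $0.72, +2.8 g fiber (running total 29.8 g).
Filling greedily by fiber-per-dollar is optimal for one linear limit, giving 29.8 g.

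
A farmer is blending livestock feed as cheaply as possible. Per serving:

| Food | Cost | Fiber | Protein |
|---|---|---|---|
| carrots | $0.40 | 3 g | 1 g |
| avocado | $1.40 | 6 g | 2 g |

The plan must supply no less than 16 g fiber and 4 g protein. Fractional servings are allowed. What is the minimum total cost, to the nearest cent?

An LP optimum is at a vertex; with two nutrient constraints at most two foods are used. Check each candidate.
carrots only: max(16/3, 4/1) = 5.333 servings → $2.13.
avocado only: max(16/6, 4/2) = 2.667 servings → $3.73.
carrots + avocado (both tight): parallel constraints — no distinct corner.
Cheapest feasible corner: $2.13.

$2.13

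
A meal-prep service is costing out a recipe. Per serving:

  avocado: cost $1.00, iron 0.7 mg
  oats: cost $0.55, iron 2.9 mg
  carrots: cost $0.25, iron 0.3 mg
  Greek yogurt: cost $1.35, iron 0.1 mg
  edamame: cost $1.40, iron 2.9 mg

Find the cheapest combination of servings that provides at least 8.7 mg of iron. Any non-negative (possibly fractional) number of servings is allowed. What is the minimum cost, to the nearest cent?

$1.65

Cost per mg of iron: oats $0.1897, edamame $0.4828, carrots $0.8333, avocado $1.4286, Greek yogurt $13.5000.
With no serving limits, use only oats: 8.7 mg / 2.9 mg = 3 servings × $0.55 = $1.65.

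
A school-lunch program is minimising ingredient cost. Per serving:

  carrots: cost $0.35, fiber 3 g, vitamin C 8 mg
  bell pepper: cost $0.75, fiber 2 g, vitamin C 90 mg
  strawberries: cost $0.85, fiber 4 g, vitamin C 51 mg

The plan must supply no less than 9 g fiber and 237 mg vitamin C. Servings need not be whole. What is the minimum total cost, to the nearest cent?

Two binding constraints pin down two serving amounts, so the optimal mix uses at most two foods. The candidates are each food alone (scaled to the tighter of fiber/vitamin C) and each pair with both constraints tight.
carrots only: max(9/3, 237/8) = 29.62 servings → $10.37.
bell pepper only: max(9/2, 237/90) = 4.5 servings → $3.38.
strawberries only: max(9/4, 237/51) = 4.647 servings → $3.95.
carrots + bell pepper with both tight: 1.323 servings and 2.516 servings → $2.35.
carrots + strawberries: intersection lies outside the first quadrant.
bell pepper + strawberries with both tight: 1.895 servings and 1.302 servings → $2.53.
So the least-cost plan costs $2.35.

$2.35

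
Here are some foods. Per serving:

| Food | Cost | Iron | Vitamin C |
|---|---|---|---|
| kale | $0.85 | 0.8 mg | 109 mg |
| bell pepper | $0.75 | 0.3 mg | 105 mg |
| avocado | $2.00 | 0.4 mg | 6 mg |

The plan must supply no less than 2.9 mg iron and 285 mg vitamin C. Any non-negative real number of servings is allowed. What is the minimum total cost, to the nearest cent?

$3.08

kale only: max(2.9/0.8, 285/109) = 3.625 servings → $3.08.
bell pepper only: max(2.9/0.3, 285/105) = 9.667 servings → $7.25.
avocado only: max(2.9/0.4, 285/6) = 47.5 servings → $95.00.
kale + bell pepper with both targets exact would need a negative amount; discard.
kale + avocado with both tight: 2.49 servings and 2.271 servings → $6.66.
bell pepper + avocado with both tight: 2.403 servings and 5.448 servings → $12.70.
So the least-cost plan costs $3.08.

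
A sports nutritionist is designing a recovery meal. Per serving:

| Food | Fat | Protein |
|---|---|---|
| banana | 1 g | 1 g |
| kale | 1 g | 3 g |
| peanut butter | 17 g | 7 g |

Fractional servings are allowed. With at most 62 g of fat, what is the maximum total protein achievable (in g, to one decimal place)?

Protein per g fat: kale 3, banana 1, peanut butter 0.4118.
With no serving limits, spend the whole fat allowance on kale: 62 g / 1 g × 3 g = 186.0 g.

186.0 g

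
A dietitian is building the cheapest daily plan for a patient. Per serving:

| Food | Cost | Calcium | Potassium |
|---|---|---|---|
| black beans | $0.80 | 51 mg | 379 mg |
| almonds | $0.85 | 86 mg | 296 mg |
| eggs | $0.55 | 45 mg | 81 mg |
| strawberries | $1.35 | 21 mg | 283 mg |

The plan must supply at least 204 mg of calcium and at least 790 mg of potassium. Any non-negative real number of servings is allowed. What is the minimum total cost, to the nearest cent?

Two binding constraints pin down two serving amounts, so the optimal mix uses at most two foods. The candidates are each food alone (scaled to the tighter of calcium/potassium) and each pair with both constraints tight.
black beans only: max(204/51, 790/379) = 4 servings → $3.20.
almonds only: max(204/86, 790/296) = 2.669 servings → $2.27.
eggs only: max(204/45, 790/81) = 9.753 servings → $5.36.
strawberries only: max(204/21, 790/283) = 9.714 servings → $13.11.
black beans + almonds with both tight: 0.4318 servings and 2.116 servings → $2.14.
black beans + eggs with both tight: 1.472 servings and 2.865 servings → $2.75.
black beans + strawberries with both targets exact would need a negative amount; discard.
almonds + eggs: intersection lies outside the first quadrant.
almonds + strawberries with both tight: 2.27 servings and 0.417 servings → $2.49.
eggs + strawberries with both tight: 3.729 servings and 1.724 servings → $4.38.
So the least-cost plan costs $2.14.

$2.14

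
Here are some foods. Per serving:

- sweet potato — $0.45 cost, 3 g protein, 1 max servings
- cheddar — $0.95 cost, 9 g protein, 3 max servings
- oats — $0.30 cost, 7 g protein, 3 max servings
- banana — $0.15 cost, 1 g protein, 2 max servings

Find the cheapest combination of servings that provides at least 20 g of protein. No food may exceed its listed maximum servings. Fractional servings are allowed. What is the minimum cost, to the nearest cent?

$0.86

Cost per g of protein: oats $0.0429, cheddar $0.1056, sweet potato $0.1500, banana $0.1500.
Take 2.857 servings of oats: +20.0 g protein for $0.86 (total $0.86, still need 0.0 g).
Filling from the cheapest source first is optimal under one linear minimum: $0.86.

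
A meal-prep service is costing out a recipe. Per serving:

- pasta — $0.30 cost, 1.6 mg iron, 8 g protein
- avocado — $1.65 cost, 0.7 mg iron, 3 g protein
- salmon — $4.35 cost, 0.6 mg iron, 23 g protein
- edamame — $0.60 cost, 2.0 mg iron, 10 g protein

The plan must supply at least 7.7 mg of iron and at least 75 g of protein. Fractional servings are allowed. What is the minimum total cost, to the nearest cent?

Compare the cost at each extreme point of the feasible region.
pasta only: max(7.7/1.6, 75/8) = 9.375 servings → $2.81.
avocado only: max(7.7/0.7, 75/3) = 25 servings → $41.25.
salmon only: max(7.7/0.6, 75/23) = 12.83 servings → $55.83.
edamame only: max(7.7/2.0, 75/10) = 7.5 servings → $4.50.
pasta + avocado: intersection lies outside the first quadrant.
pasta + salmon with both tight: 4.128 servings and 1.825 servings → $9.18.
pasta + edamame (both tight): parallel constraints — no distinct corner.
avocado + salmon with both tight: 9.238 servings and 2.056 servings → $24.19.
avocado + edamame with both targets exact would need a negative amount; discard.
salmon + edamame with both tight: 1.825 servings and 3.303 servings → $9.92.
Cheapest feasible corner: $2.81.

$2.81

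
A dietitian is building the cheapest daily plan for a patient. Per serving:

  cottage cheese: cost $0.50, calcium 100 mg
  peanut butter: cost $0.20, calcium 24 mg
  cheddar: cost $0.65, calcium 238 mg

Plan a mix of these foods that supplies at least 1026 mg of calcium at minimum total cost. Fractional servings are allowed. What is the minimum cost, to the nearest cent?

$2.80

Cost per mg of calcium: cheddar $0.0027, cottage cheese $0.0050, peanut butter $0.0083.
With no serving limits, use only cheddar: 1026 mg / 238 mg = 4.311 servings × $0.65 = $2.80.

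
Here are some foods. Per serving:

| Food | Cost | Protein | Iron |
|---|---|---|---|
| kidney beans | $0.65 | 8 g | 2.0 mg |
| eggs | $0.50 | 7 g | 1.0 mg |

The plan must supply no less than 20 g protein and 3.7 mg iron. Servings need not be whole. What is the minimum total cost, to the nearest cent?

For a min-cost LP with two ≥-constraints, a basic feasible solution has at most two positive variables.
kidney beans only: max(20/8, 3.7/2.0) = 2.5 servings → $1.62.
eggs only: max(20/7, 3.7/1.0) = 3.7 servings → $1.85.
kidney beans + eggs with both tight: 0.9833 servings and 1.733 servings → $1.51.
So the least-cost plan costs $1.51.

$1.51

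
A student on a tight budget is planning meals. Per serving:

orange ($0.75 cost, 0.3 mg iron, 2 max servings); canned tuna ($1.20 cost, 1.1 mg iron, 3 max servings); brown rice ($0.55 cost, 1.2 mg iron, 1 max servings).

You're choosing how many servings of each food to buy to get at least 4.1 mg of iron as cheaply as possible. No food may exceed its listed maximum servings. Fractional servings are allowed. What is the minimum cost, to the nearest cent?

Cost per mg of iron: brown rice $0.4583, canned tuna $1.0909, orange $2.5000.
Take 1 serving of brown rice: +1.2 mg iron for $0.55 (total $0.55, still need 2.9 mg).
Take 2.636 servings of canned tuna: +2.9 mg iron for $3.16 (total $3.71, still need 0.0 mg).
Filling from the cheapest source first is optimal under one linear minimum: $3.71.

$3.71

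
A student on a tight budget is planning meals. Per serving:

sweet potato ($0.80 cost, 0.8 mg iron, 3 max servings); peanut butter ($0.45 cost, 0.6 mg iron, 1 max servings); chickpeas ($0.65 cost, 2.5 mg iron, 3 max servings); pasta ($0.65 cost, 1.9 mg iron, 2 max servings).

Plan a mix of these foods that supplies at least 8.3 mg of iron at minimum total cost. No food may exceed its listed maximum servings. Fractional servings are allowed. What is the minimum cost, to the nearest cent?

Cost per mg of iron: chickpeas $0.2600, pasta $0.3421, peanut butter $0.7500, sweet potato $1.0000.
Take 3 servings of chickpeas: +7.5 mg iron for $1.95 (total $1.95, still need 0.8 mg).
Take 0.4211 servings of pasta: +0.8 mg iron for $0.27 (total $2.22, still need 0.0 mg).
Greedy by cheapest-per-mg is optimal for a single linear constraint, so the minimum cost is $2.22.

$2.22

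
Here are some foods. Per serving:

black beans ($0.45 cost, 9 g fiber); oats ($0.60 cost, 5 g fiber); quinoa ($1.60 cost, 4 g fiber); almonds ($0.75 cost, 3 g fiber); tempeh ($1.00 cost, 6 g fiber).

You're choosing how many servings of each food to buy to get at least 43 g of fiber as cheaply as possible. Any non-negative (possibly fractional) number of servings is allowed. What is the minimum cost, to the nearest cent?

Cost per g of fiber: black beans $0.0500, oats $0.1200, tempeh $0.1667, almonds $0.2500, quinoa $0.4000.
With no serving limits, use only black beans: 43 g / 9 g = 4.778 servings × $0.45 = $2.15.

$2.15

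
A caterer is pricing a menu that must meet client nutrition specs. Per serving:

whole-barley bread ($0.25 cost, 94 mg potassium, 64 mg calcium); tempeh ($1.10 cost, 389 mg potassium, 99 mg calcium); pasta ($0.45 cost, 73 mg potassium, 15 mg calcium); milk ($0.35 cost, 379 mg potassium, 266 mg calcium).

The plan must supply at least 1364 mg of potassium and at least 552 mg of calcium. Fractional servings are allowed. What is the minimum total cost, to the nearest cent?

A basic optimal solution has at most two foods positive. Try each food alone and each pair with both targets met exactly.
whole-barley bread only: max(1364/94, 552/64) = 14.51 servings → $3.63.
tempeh only: max(1364/389, 552/99) = 5.576 servings → $6.13.
pasta only: max(1364/73, 552/15) = 36.8 servings → $16.56.
milk only: max(1364/379, 552/266) = 3.599 servings → $1.26.
whole-barley bread + tempeh with both tight: 5.112 servings and 2.271 servings → $3.78.
whole-barley bread + pasta with both tight: 6.081 servings and 10.85 servings → $6.40.
whole-barley bread + milk with both targets exact would need a negative amount; discard.
tempeh + pasta: the both-tight solution has a negative serving — not a feasible corner.
tempeh + milk with both tight: 2.329 servings and 1.208 servings → $2.99.
pasta + milk with both tight: 11.19 servings and 1.444 servings → $5.54.
The minimum over all feasible corners is $1.26.

$1.26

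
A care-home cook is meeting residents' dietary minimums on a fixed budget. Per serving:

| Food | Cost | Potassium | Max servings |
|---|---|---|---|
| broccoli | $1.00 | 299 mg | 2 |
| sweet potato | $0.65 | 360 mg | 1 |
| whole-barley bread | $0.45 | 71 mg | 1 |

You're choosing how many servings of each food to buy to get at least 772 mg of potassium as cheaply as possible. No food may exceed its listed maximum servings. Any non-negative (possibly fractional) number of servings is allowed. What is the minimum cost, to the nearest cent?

Cost per mg of potassium: sweet potato $0.0018, broccoli $0.0033, whole-barley bread $0.0063.
Take 1 serving of sweet potato: +360.0 mg potassium for $0.65 (total $0.65, still need 412.0 mg).
Take 1.378 servings of broccoli: +412.0 mg potassium for $1.38 (total $2.03, still need 0.0 mg).
Greedy by cheapest-per-mg is optimal for a single linear constraint, so the minimum cost is $2.03.

$2.03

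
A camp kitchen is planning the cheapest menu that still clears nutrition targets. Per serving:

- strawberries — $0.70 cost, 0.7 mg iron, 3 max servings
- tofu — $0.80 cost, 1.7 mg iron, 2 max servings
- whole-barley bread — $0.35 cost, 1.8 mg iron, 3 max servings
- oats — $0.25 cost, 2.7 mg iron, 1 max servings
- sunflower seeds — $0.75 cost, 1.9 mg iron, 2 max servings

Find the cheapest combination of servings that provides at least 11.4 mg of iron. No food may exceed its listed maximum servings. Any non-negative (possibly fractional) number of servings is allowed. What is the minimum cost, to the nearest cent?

Cost per mg of iron: oats $0.0926, whole-barley bread $0.1944, sunflower seeds $0.3947, tofu $0.4706, strawberries $1.0000.
Take 1 serving of oats: +2.7 mg iron for $0.25 (total $0.25, still need 8.7 mg).
Take 3 servings of whole-barley bread: +5.4 mg iron for $1.05 (total $1.30, still need 3.3 mg).
Take 1.737 servings of sunflower seeds: +3.3 mg iron for $1.30 (total $2.60, still need 0.0 mg).
Greedy by cheapest-per-mg is optimal for a single linear constraint, so the minimum cost is $2.60.

$2.60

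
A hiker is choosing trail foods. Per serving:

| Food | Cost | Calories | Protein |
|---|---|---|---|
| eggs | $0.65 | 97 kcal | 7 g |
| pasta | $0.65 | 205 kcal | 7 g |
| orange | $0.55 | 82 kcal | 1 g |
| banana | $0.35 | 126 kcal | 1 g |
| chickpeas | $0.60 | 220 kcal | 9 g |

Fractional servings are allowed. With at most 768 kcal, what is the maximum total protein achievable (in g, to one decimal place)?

Protein per kcal: eggs 0.07216, chickpeas 0.04091, pasta 0.03415, orange 0.0122, banana 0.007937.
With no serving limits, spend the whole calories allowance on eggs: 768 kcal / 97 kcal × 7 g = 55.4 g.

55.4 g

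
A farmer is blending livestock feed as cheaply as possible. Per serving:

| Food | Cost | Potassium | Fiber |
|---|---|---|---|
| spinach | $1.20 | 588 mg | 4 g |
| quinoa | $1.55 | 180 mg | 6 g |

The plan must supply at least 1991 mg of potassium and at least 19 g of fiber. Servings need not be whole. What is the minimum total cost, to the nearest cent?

$5.41

The cheapest plan sits at a corner of the feasible region — with two constraints it uses at most two foods.
spinach only: max(1991/588, 19/4) = 4.75 servings → $5.70.
quinoa only: max(1991/180, 19/6) = 11.06 servings → $17.14.
spinach + quinoa with both tight: 3.036 servings and 1.142 servings → $5.41.
Cheapest feasible corner: $5.41.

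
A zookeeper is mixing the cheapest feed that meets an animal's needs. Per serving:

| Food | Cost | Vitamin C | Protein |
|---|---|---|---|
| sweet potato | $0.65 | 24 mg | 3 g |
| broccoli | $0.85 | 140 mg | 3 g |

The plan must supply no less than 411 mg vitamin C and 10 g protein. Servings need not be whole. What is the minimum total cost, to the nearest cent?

$2.74

sweet potato only: max(411/24, 10/3) = 17.12 servings → $11.13.
broccoli only: max(411/140, 10/3) = 3.333 servings → $2.83.
sweet potato + broccoli with both tight: 0.4799 servings and 2.853 servings → $2.74.
Cheapest feasible corner: $2.74.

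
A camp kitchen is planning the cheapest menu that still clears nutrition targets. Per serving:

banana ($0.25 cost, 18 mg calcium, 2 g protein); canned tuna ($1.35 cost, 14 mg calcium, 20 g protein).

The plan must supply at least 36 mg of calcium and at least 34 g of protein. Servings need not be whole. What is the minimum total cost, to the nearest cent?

$2.38

At the optimum either one food covers both requirements or two foods hit both targets exactly; no other combination can be cheaper.
banana only: max(36/18, 34/2) = 17 servings → $4.25.
canned tuna only: max(36/14, 34/20) = 2.571 servings → $3.47.
banana + canned tuna with both tight: 0.7349 servings and 1.627 servings → $2.38.
Cheapest feasible corner: $2.38.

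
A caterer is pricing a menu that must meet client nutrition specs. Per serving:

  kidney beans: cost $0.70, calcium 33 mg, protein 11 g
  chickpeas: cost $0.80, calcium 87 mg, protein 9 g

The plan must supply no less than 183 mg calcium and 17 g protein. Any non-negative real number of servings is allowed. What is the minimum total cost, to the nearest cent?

kidney beans only: max(183/33, 17/11) = 5.545 servings → $3.88.
chickpeas only: max(183/87, 17/9) = 2.103 servings → $1.68.
kidney beans + chickpeas: the both-tight solution has a negative serving — not a feasible corner.
So the least-cost plan costs $1.68.

$1.68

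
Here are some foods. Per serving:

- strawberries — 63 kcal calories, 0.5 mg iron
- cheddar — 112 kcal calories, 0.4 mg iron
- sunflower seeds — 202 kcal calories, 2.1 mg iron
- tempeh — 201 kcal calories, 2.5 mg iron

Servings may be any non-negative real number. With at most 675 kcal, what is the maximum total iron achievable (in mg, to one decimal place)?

Iron per kcal: tempeh 0.01244, sunflower seeds 0.0104, strawberries 0.007937, cheddar 0.003571.
With no serving limits, spend the whole calories allowance on tempeh: 675 kcal / 201 kcal × 2.5 mg = 8.4 mg.

8.4 mg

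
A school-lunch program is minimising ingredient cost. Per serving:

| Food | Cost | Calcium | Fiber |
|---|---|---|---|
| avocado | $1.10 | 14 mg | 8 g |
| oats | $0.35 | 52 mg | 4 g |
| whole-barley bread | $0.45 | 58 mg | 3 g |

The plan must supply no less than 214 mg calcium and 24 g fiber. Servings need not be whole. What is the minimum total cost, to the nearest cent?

$2.10

The cheapest plan sits at a corner of the feasible region — with two constraints it uses at most two foods.
avocado only: max(214/14, 24/8) = 15.29 servings → $16.81.
oats only: max(214/52, 24/4) = 6 servings → $2.10.
whole-barley bread only: max(214/58, 24/3) = 8 servings → $3.60.
avocado + oats with both tight: 1.089 servings and 3.822 servings → $2.54.
avocado + whole-barley bread with both tight: 1.777 servings and 3.261 servings → $3.42.
oats + whole-barley bread: intersection lies outside the first quadrant.
Cheapest feasible corner: $2.10.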